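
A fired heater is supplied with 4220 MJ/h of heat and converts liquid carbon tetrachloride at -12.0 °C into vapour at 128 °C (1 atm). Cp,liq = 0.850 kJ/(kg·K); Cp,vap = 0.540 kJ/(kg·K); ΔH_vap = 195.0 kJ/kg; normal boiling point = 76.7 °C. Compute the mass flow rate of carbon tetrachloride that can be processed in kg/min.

Δh = 0.850×(76.7−-12.0) + 195.0 + 0.540×(128−76.7) = 298.1 kJ/kg
Q = 4220 MJ/h = 1172.2 kJ/s = 70333 kJ/min
ṁ = Q/Δh = 70333 / 298.1 = 235.94 kg/min

ṁ = 236 kg/min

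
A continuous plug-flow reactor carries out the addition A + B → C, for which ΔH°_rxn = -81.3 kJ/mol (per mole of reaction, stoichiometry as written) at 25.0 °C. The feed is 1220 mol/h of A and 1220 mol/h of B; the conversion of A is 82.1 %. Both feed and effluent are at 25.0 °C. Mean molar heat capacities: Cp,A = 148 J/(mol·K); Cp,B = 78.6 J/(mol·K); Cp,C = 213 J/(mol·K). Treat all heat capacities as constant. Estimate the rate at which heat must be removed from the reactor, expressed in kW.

Extent of reaction ξ = 0.821 × 1220 = 1001.6 mol/h
Reaction term: ξ·ΔH°_rxn = 1001.6 × -81.3 = -81432 kJ/h
Q = ΔH = -81432 kJ/h = -22.62 kW
Heat removed = 22.62 kW

Q_out = 22.6 kW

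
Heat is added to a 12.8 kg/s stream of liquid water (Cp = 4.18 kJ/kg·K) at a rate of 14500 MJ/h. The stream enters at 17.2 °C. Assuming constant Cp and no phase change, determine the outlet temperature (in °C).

Q = 14500 MJ/h = 4027.8 kJ/s
ΔT = Q/(ṁ·Cp) = 4027.8/(12.8×4.18) = 75.28 K
T_out = 17.2 + 75.28 = 92.48 °C

T_out = 92.5 °C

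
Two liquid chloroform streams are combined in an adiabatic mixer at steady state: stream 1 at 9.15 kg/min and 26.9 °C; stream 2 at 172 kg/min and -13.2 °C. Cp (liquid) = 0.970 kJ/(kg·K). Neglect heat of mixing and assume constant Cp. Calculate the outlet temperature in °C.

Adiabatic, steady state ⇒ Σ ṁᵢCp,ᵢ(T_out − Tᵢ) = 0
Σ ṁᵢCp,ᵢTᵢ = 9.15×0.970×26.9 + 172×0.970×-13.2 = -1963.5
Σ ṁᵢCp,ᵢ = 9.15×0.970 + 172×0.970 = 175.72
T_out = -1963.5 / 175.72 = -11.175 °C

T_out = -11.2 °C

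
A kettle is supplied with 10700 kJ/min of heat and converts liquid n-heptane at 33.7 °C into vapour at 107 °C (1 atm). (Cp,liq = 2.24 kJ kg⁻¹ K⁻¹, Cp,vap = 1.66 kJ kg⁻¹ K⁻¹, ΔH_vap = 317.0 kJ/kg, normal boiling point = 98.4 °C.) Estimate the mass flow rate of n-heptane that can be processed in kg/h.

Δh = 2.24×(98.4−33.7) + 317.0 + 1.66×(107−98.4) = 476.2 kJ/kg
Q = 10700 kJ/min = 178.33 kJ/s = 642000 kJ/h
ṁ = Q/Δh = 642000 / 476.2 = 1348.2 kg/h

ṁ = 1350 kg/h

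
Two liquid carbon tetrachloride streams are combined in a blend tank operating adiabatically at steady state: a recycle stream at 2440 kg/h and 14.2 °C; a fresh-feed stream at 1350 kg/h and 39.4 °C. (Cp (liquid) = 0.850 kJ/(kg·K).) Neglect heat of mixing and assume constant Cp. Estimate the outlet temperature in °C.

T_out = 23.2 °C

Adiabatic, steady state ⇒ Σ ṁᵢCp,ᵢ(T_out − Tᵢ) = 0
T_out = Σ ṁᵢCp,ᵢTᵢ / Σ ṁᵢCp,ᵢ
      = 74662 / 3221.5 = 23.176 °C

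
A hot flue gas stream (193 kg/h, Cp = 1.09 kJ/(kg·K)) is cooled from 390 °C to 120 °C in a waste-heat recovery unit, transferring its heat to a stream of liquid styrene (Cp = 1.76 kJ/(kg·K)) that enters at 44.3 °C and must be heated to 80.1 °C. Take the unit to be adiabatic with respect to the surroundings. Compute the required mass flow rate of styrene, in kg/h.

ṁ_c = 901 kg/h

Heat released by hot stream: Q = 193 × 1.09 × (390 − 120) = 56800 kJ/h
Energy balance on cold side (adiabatic exchanger): Q = ṁ_c·Cp_c·(T_c,out − T_c,in)
ṁ_c = 56800 / [1.76 × (80.1 − 44.3)] = 901.47 kg/h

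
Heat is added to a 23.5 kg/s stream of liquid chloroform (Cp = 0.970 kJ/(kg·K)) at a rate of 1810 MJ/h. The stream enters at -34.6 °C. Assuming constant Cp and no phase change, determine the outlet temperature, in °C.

Q = 1810 MJ/h = 502.78 kJ/s
ΔT = Q/(ṁ·Cp) = 502.78/(23.5×0.970) = 22.056 K
T_out = -34.6 + 22.056 = -12.544 °C

T_out = -12.5 °C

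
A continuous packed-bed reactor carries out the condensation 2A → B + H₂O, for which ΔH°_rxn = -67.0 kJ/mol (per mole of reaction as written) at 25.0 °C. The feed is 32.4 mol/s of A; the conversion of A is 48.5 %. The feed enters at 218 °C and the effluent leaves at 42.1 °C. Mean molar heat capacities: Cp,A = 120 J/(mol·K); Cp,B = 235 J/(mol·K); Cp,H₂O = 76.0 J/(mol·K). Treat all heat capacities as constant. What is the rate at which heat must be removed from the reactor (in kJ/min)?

Q_out = 72000 kJ/min

Extent of reaction ξ = 0.485 × 32.4 / 2 = 7.857 mol/s
Reaction term: ξ·ΔH°_rxn = 7.857 × -67.0 = -526.42 kJ/s
Sensible, feed 218→25 °C: -750.38 kJ/s
Outlet flows (mol/s): A 16.686, B 7.857, H₂O 7.857
Sensible, products 25→42.1 °C: 76.024 kJ/s
Q = ΔH = -1200.8 kJ/s = -1200.8 kW
Heat removed = 72047 kJ/min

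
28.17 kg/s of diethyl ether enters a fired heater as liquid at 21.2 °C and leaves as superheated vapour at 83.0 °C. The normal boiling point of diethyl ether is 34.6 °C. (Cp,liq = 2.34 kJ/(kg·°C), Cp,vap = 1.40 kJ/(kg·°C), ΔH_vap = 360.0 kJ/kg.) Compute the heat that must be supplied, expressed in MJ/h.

liquid 21.2→34.6 °C: 31.356 kJ/kg
vaporisation at 34.6 °C: 360 kJ/kg
vapour 34.6→83.0 °C: 67.76 kJ/kg
Δh = 31.356 + 360 + 67.76 = 459.12 kJ/kg
Q = ṁ·Δh = 28.17 kg/s × 459.12 kJ/kg = 12933 kJ/s
|Q| = 12933 kW = 46560 MJ/h

Q = 46600 MJ/h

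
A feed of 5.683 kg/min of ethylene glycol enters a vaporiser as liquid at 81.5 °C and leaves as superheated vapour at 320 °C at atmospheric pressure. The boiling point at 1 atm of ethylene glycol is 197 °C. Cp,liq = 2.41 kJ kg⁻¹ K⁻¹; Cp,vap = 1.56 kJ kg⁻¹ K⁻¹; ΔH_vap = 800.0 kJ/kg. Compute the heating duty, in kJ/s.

liquid 81.5→197 °C: 278.36 kJ/kg
vaporisation at 197 °C: 800 kJ/kg
vapour 197→320 °C: 191.88 kJ/kg
Δh = 278.36 + 800 + 191.88 = 1270.2 kJ/kg
Q = ṁ·Δh = 5.683 kg/min × 1270.2 kJ/kg = 7218.7 kJ/min
|Q| = 120.31 kW

Q = 120 kJ/s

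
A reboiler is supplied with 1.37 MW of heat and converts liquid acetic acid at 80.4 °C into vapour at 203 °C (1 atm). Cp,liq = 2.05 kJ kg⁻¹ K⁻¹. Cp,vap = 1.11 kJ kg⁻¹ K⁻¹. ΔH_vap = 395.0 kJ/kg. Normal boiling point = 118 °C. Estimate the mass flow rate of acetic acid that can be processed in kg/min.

ṁ = 145 kg/min

Δh = 2.05×(118−80.4) + 395.0 + 1.11×(203−118) = 566.43 kJ/kg
Q = 1.37 MW = 1370 kJ/s = 82200 kJ/min
ṁ = Q/Δh = 82200 / 566.43 = 145.12 kg/min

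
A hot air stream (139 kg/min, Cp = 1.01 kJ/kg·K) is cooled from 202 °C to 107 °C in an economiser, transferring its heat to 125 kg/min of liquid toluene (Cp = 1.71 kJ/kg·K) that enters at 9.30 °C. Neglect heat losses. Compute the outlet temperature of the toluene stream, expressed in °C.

T_c,out = 71.7 °C

Heat released by hot stream: Q = 139 × 1.01 × (202 − 107) = 13337 kJ/min
Energy balance on cold side (adiabatic exchanger): Q = ṁ_c·Cp_c·(T_c,out − T_c,in)
T_c,out = 9.30 + 13337/(125 × 1.71) = 71.696 °C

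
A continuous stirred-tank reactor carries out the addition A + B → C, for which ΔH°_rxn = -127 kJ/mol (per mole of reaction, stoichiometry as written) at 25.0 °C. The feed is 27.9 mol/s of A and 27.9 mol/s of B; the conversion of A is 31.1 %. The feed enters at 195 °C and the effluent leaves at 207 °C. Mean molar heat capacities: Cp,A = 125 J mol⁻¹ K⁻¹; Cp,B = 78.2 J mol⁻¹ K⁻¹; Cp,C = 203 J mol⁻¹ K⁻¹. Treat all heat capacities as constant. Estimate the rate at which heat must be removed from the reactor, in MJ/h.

Extent of reaction ξ = 0.311 × 27.9 = 8.6769 mol/s
Reaction term: ξ·ΔH°_rxn = 8.6769 × -127 = -1102 kJ/s
Sensible, feed 195→25 °C: -963.78 kJ/s
Outlet flows (mol/s): A 19.223, B 19.223, C 8.6769
Sensible, products 25→207 °C: 1031.5 kJ/s
Q = ΔH = -1034.3 kJ/s = -1034.3 kW
Heat removed = 3723.3 MJ/h

Q_out = 3720 MJ/h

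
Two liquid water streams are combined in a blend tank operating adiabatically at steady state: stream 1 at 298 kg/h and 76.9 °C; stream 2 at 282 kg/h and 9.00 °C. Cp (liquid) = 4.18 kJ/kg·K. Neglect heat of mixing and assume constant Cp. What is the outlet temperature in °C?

T_out = 43.9 °C

No heat crosses the boundary, so H_out = H_in.
Σ ṁᵢCp,ᵢTᵢ = 298×4.18×76.9 + 282×4.18×9.00 = 106400
Σ ṁᵢCp,ᵢ = 298×4.18 + 282×4.18 = 2424.4
T_out = 106400 / 2424.4 = 43.887 °C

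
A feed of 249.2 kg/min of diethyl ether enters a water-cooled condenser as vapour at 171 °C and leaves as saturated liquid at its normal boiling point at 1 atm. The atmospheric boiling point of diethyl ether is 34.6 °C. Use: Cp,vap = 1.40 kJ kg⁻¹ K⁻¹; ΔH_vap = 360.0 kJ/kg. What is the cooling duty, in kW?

Q_c = 2290 kW

vapour 171→34.6 °C: -190.96 kJ/kg
condensation at 34.6 °C: -360 kJ/kg
Δh = -190.96 + -360 = -550.96 kJ/kg
Q = ṁ·Δh = 249.2 kg/min × -550.96 kJ/kg = -137300 kJ/min
|Q| = 2288.3 kW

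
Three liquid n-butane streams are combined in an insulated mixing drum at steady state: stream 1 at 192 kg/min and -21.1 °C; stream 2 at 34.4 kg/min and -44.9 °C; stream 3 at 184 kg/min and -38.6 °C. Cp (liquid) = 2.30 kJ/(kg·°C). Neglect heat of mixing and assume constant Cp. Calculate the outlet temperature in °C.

T_out = -30.9 °C

Adiabatic, steady state ⇒ Σ ṁᵢCp,ᵢ(T_out − Tᵢ) = 0
T_out = Σ ṁᵢCp,ᵢTᵢ / Σ ṁᵢCp,ᵢ
      = -29206 / 943.92 = -30.941 °C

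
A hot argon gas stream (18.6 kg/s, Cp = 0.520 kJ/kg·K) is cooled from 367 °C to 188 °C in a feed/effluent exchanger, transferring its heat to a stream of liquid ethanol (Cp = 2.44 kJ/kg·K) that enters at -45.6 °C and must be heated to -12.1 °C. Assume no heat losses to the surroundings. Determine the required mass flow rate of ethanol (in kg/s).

Heat released by hot stream: Q = 18.6 × 0.520 × (367 − 188) = 1731.3 kJ/s
Energy balance on cold side (adiabatic exchanger): Q = ṁ_c·Cp_c·(T_c,out − T_c,in)
ṁ_c = 1731.3 / [2.44 × (-12.1 − -45.6)] = 21.18 kg/s

ṁ_c = 21.2 kg/s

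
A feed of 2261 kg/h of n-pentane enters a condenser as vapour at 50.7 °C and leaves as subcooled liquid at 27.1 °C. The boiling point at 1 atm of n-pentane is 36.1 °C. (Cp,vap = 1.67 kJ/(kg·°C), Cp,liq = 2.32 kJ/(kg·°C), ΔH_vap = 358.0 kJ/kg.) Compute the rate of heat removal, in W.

Q_c = 253000 W

vapour 50.7→36.1 °C: -24.382 kJ/kg
condensation at 36.1 °C: -358 kJ/kg
liquid 36.1→27.1 °C: -20.88 kJ/kg
Δh = -24.382 + -358 + -20.88 = -403.26 kJ/kg
Q = ṁ·Δh = 2261 kg/h × -403.26 kJ/kg = -911780 kJ/h
|Q| = 253.27 kW = 253270 W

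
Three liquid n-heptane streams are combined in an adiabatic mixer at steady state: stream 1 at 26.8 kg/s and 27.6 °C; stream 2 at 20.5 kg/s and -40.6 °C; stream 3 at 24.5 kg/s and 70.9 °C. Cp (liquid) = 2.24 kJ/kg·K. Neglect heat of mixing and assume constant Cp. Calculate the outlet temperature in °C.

Energy balance with Q = 0: Σ ṁᵢCp,ᵢ(T_out − Tᵢ) = 0
T_out = Σ ṁᵢCp,ᵢTᵢ / Σ ṁᵢCp,ᵢ
      = 3683.5 / 160.83 = 22.903 °C

T_out = 22.9 °C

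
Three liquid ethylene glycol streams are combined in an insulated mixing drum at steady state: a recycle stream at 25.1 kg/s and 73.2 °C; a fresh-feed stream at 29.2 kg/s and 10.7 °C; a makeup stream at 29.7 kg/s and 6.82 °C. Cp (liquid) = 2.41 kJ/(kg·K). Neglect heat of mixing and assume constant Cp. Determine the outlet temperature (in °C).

T_out = 28.0 °C

Adiabatic, steady state ⇒ Σ ṁᵢCp,ᵢ(T_out − Tᵢ) = 0
T_out = Σ ṁᵢCp,ᵢTᵢ / Σ ṁᵢCp,ᵢ
      = 5669.1 / 202.44 = 28.004 °C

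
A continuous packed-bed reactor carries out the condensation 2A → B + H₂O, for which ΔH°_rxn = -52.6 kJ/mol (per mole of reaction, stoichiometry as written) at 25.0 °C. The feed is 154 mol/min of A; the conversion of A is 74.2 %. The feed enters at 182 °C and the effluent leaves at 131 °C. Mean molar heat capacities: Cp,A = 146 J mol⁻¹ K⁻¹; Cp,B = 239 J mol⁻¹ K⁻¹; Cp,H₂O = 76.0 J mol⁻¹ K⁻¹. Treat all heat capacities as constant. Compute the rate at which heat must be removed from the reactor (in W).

Q_out = 66900 W

Extent of reaction ξ = 0.742 × 154 / 2 = 57.134 mol/min
Reaction term: ξ·ΔH°_rxn = 57.134 × -52.6 = -3005.2 kJ/min
Sensible, feed 182→25 °C: -3530 kJ/min
Outlet flows (mol/min): A 39.732, B 57.134, H₂O 57.134
Sensible, products 25→131 °C: 2522.6 kJ/min
Q = ΔH = -4012.6 kJ/min = -66.877 kW
Heat removed = 66877 W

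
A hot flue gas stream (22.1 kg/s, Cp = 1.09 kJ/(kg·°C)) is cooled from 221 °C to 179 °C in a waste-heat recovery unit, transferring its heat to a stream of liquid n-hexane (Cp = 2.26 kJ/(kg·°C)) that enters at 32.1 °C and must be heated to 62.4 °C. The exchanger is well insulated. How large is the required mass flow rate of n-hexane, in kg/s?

Heat released by hot stream: Q = 22.1 × 1.09 × (221 − 179) = 1011.7 kJ/s
Energy balance on cold side (adiabatic exchanger): Q = ṁ_c·Cp_c·(T_c,out − T_c,in)
ṁ_c = 1011.7 / [2.26 × (62.4 − 32.1)] = 14.775 kg/s

ṁ_c = 14.8 kg/s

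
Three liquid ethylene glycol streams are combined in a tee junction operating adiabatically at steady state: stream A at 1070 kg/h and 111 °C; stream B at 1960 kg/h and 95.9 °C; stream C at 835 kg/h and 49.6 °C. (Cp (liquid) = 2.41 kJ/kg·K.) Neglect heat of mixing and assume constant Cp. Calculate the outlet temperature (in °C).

Energy balance with Q = 0: Σ ṁᵢCp,ᵢ(T_out − Tᵢ) = 0
T_out = Σ ṁᵢCp,ᵢTᵢ / Σ ṁᵢCp,ᵢ
      = 839040 / 9314.7 = 90.078 °C

T_out = 90.1 °C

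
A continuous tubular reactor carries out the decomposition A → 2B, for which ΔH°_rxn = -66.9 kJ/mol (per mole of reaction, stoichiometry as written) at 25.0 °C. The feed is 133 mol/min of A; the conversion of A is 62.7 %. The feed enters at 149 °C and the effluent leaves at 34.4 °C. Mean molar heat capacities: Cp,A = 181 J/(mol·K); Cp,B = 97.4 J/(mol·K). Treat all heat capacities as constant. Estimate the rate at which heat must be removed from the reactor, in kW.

Extent of reaction ξ = 0.627 × 133 = 83.391 mol/min
Reaction term: ξ·ΔH°_rxn = 83.391 × -66.9 = -5578.9 kJ/min
Sensible, feed 149→25 °C: -2985.1 kJ/min
Outlet flows (mol/min): A 49.609, B 166.78
Sensible, products 25→34.4 °C: 237.1 kJ/min
Q = ΔH = -8326.8 kJ/min = -138.78 kW
Heat removed = 138.78 kW

Q_out = 139 kW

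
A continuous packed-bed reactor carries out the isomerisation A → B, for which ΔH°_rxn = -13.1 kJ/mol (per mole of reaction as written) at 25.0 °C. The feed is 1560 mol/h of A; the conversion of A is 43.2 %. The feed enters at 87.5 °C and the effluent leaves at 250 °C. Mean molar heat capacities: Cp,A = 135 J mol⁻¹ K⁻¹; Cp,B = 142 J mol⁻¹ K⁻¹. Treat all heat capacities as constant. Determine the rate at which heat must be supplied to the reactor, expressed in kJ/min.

Q_in = 441 kJ/min

Extent of reaction ξ = 0.432 × 1560 = 673.92 mol/h
Reaction term: ξ·ΔH°_rxn = 673.92 × -13.1 = -8828.4 kJ/h
Sensible, feed 87.5→25 °C: -13162 kJ/h
Outlet flows (mol/h): A 886.08, B 673.92
Sensible, products 25→250 °C: 48446 kJ/h
Q = ΔH = 26456 kJ/h = 7.3488 kW
Heat supplied = 440.93 kJ/min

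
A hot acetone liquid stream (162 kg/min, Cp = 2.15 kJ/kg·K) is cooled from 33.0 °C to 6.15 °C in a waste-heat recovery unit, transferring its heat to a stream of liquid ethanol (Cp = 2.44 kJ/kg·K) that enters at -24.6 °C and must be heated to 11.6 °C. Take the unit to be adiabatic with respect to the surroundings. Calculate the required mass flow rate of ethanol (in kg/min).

ṁ_c = 106 kg/min

Heat released by hot stream: Q = 162 × 2.15 × (33.0 − 6.15) = 9351.9 kJ/min
Energy balance on cold side (adiabatic exchanger): Q = ṁ_c·Cp_c·(T_c,out − T_c,in)
ṁ_c = 9351.9 / [2.44 × (11.6 − -24.6)] = 105.88 kg/min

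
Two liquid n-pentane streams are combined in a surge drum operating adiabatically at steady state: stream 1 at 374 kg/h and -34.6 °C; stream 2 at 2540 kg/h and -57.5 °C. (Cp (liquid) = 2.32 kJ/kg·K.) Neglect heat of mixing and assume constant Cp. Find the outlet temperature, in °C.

Energy balance with Q = 0: Σ ṁᵢCp,ᵢ(T_out − Tᵢ) = 0
Σ ṁᵢCp,ᵢTᵢ = 374×2.32×-34.6 + 2540×2.32×-57.5 = -368860
Σ ṁᵢCp,ᵢ = 374×2.32 + 2540×2.32 = 6760.5
T_out = -368860 / 6760.5 = -54.561 °C

T_out = -54.6 °C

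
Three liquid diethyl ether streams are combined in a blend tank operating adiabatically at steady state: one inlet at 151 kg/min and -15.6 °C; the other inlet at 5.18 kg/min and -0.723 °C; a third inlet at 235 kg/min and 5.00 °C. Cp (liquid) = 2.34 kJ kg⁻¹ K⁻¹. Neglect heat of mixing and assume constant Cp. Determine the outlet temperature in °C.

T_out = -3.03 °C

Energy balance with Q = 0: Σ ṁᵢCp,ᵢ(T_out − Tᵢ) = 0
Σ ṁᵢCp,ᵢTᵢ = 151×2.34×-15.6 + 5.18×2.34×-0.723 + 235×2.34×5.00 = -2771.4
Σ ṁᵢCp,ᵢ = 151×2.34 + 5.18×2.34 + 235×2.34 = 915.36
T_out = -2771.4 / 915.36 = -3.0276 °C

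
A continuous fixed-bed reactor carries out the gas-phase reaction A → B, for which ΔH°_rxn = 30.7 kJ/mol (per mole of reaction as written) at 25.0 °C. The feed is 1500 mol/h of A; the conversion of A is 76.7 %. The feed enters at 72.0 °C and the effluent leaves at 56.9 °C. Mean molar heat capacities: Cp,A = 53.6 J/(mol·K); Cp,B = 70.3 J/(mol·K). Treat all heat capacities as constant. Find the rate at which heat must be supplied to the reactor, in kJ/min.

Q_in = 579 kJ/min

Extent of reaction ξ = 0.767 × 1500 = 1150.5 mol/h
Reaction term: ξ·ΔH°_rxn = 1150.5 × 30.7 = 35320 kJ/h
Sensible, feed 72.0→25 °C: -3778.8 kJ/h
Outlet flows (mol/h): A 349.5, B 1150.5
Sensible, products 25→56.9 °C: 3177.7 kJ/h
Q = ΔH = 34719 kJ/h = 9.6442 kW
Heat supplied = 578.65 kJ/min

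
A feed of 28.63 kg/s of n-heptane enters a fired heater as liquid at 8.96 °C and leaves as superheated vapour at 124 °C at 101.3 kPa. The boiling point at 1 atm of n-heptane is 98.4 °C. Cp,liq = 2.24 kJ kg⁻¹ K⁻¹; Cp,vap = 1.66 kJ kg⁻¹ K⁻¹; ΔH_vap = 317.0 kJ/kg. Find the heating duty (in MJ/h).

liquid 8.96→98.4 °C: 200.35 kJ/kg
vaporisation at 98.4 °C: 317 kJ/kg
vapour 98.4→124 °C: 42.496 kJ/kg
Δh = 200.35 + 317 + 42.496 = 559.84 kJ/kg
Q = ṁ·Δh = 28.63 kg/s × 559.84 kJ/kg = 16028 kJ/s
|Q| = 16028 kW = 57702 MJ/h

Q = 57700 MJ/h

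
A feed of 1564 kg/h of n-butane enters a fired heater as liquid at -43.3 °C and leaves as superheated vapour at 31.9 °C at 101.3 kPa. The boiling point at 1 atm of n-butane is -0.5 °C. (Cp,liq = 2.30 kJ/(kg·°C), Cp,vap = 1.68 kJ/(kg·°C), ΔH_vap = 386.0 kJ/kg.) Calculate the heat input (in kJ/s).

liquid -43.3→-0.5 °C: 98.44 kJ/kg
vaporisation at -0.5 °C: 386 kJ/kg
vapour -0.5→31.9 °C: 54.432 kJ/kg
Δh = 98.44 + 386 + 54.432 = 538.87 kJ/kg
Q = ṁ·Δh = 1564 kg/h × 538.87 kJ/kg = 842800 kJ/h
|Q| = 234.11 kW

Q = 234 kJ/s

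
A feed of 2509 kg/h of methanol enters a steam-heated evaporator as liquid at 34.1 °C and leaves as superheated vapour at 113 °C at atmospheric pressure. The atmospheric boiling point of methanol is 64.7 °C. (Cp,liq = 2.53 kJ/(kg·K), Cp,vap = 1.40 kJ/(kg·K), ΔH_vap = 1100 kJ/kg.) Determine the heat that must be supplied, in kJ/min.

liquid 34.1→64.7 °C: 77.418 kJ/kg
vaporisation at 64.7 °C: 1100 kJ/kg
vapour 64.7→113 °C: 67.62 kJ/kg
Δh = 77.418 + 1100 + 67.62 = 1245 kJ/kg
Q = ṁ·Δh = 2509 kg/h × 1245 kJ/kg = 3.1238e+06 kJ/h
|Q| = 867.72 kW = 52063 kJ/min

Q = 52100 kJ/min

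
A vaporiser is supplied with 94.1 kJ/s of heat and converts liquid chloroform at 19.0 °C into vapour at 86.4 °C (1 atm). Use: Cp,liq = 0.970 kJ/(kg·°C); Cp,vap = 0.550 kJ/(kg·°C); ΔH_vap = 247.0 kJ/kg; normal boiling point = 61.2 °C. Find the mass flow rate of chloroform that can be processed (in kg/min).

ṁ = 18.7 kg/min

Δh = 0.970×(61.2−19.0) + 247.0 + 0.550×(86.4−61.2) = 301.79 kJ/kg
Q = 94.1 kJ/s = 94.1 kJ/s = 5646 kJ/min
ṁ = Q/Δh = 5646 / 301.79 = 18.708 kg/min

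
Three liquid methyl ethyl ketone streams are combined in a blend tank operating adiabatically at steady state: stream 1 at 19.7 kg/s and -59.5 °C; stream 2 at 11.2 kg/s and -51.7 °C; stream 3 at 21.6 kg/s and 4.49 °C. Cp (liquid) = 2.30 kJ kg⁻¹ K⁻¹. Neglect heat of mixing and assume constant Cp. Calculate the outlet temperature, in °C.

T_out = -31.5 °C

No heat crosses the boundary, so H_out = H_in.
T_out = Σ ṁᵢCp,ᵢTᵢ / Σ ṁᵢCp,ᵢ
      = -3804.7 / 120.75 = -31.509 °C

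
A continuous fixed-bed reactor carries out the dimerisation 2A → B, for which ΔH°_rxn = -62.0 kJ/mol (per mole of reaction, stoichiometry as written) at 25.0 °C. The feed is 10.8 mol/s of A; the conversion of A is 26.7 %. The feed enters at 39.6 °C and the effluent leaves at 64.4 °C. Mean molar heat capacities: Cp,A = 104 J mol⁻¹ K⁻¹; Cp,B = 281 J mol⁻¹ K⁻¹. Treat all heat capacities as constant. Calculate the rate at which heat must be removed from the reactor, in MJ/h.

Q_out = 207 MJ/h

Extent of reaction ξ = 0.267 × 10.8 / 2 = 1.4418 mol/s
Reaction term: ξ·ΔH°_rxn = 1.4418 × -62.0 = -89.392 kJ/s
Sensible, feed 39.6→25 °C: -16.399 kJ/s
Outlet flows (mol/s): A 7.9164, B 1.4418
Sensible, products 25→64.4 °C: 48.401 kJ/s
Q = ΔH = -57.389 kJ/s = -57.389 kW
Heat removed = 206.6 MJ/h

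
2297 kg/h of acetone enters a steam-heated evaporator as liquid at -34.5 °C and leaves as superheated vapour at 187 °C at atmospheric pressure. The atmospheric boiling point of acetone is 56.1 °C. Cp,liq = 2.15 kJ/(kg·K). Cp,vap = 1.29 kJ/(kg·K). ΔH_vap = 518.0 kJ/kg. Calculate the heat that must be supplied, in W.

Q = 563000 W

liquid -34.5→56.1 °C: 194.79 kJ/kg
vaporisation at 56.1 °C: 518 kJ/kg
vapour 56.1→187 °C: 168.86 kJ/kg
Δh = 194.79 + 518 + 168.86 = 881.65 kJ/kg
Q = ṁ·Δh = 2297 kg/h × 881.65 kJ/kg = 2.0252e+06 kJ/h
|Q| = 562.54 kW = 562540 W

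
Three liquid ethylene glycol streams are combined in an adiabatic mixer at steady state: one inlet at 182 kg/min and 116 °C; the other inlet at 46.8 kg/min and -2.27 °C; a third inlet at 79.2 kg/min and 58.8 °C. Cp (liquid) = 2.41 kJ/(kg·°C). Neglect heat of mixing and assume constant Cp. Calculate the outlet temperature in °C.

Energy balance with Q = 0: Σ ṁᵢCp,ᵢ(T_out − Tᵢ) = 0
Σ ṁᵢCp,ᵢTᵢ = 182×2.41×116 + 46.8×2.41×-2.27 + 79.2×2.41×58.8 = 61847
Σ ṁᵢCp,ᵢ = 182×2.41 + 46.8×2.41 + 79.2×2.41 = 742.28
T_out = 61847 / 742.28 = 83.321 °C

T_out = 83.3 °C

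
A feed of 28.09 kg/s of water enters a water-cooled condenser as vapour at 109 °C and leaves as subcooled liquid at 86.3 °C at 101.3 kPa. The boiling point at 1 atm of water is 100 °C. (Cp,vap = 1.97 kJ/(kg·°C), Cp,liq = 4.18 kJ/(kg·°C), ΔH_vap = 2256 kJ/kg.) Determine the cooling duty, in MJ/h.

vapour 109→100 °C: -17.73 kJ/kg
condensation at 100 °C: -2256 kJ/kg
liquid 100→86.3 °C: -57.266 kJ/kg
Δh = -17.73 + -2256 + -57.266 = -2331 kJ/kg
Q = ṁ·Δh = 28.09 kg/s × -2331 kJ/kg = -65478 kJ/s
|Q| = 65478 kW = 235720 MJ/h

Q_c = 236000 MJ/h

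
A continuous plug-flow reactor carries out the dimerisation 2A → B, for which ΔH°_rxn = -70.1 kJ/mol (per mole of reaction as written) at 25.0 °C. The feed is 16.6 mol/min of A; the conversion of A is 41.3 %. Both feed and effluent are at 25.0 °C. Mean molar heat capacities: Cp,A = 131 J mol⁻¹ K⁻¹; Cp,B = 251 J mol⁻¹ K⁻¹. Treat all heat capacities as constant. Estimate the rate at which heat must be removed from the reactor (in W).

Extent of reaction ξ = 0.413 × 16.6 / 2 = 3.4279 mol/min
Reaction term: ξ·ΔH°_rxn = 3.4279 × -70.1 = -240.3 kJ/min
Q = ΔH = -240.3 kJ/min = -4.0049 kW
Heat removed = 4004.9 W

Q_out = 4000 W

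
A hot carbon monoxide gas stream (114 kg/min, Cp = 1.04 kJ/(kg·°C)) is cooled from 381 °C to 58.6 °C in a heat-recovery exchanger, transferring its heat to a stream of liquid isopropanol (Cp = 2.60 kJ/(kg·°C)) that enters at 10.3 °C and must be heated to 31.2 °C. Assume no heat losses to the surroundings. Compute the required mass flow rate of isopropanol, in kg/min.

Heat released by hot stream: Q = 114 × 1.04 × (381 − 58.6) = 38224 kJ/min
Energy balance on cold side (adiabatic exchanger): Q = ṁ_c·Cp_c·(T_c,out − T_c,in)
ṁ_c = 38224 / [2.60 × (31.2 − 10.3)] = 703.42 kg/min

ṁ_c = 703 kg/min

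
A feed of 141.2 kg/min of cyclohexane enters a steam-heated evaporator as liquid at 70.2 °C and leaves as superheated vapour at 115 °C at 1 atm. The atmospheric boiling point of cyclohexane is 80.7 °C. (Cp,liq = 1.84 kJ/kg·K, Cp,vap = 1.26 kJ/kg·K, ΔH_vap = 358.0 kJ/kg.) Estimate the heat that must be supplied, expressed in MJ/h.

Q = 3560 MJ/h

liquid 70.2→80.7 °C: 19.32 kJ/kg
vaporisation at 80.7 °C: 358 kJ/kg
vapour 80.7→115 °C: 43.218 kJ/kg
Δh = 19.32 + 358 + 43.218 = 420.54 kJ/kg
Q = ṁ·Δh = 141.2 kg/min × 420.54 kJ/kg = 59380 kJ/min
|Q| = 989.67 kW = 3562.8 MJ/h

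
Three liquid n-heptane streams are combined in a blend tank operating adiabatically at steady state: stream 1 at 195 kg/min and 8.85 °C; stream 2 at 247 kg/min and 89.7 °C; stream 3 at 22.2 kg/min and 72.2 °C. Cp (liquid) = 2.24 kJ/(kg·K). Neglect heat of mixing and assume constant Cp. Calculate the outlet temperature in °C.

No heat crosses the boundary, so H_out = H_in.
T_out = Σ ṁᵢCp,ᵢTᵢ / Σ ṁᵢCp,ᵢ
      = 57085 / 1039.8 = 54.9 °C

T_out = 54.9 °C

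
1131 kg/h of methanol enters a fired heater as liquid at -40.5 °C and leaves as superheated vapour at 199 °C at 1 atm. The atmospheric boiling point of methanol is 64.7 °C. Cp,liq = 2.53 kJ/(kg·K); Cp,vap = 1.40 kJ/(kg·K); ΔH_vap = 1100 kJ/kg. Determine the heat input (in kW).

Q = 488 kW

liquid -40.5→64.7 °C: 266.16 kJ/kg
vaporisation at 64.7 °C: 1100 kJ/kg
vapour 64.7→199 °C: 188.02 kJ/kg
Δh = 266.16 + 1100 + 188.02 = 1554.2 kJ/kg
Q = ṁ·Δh = 1131 kg/h × 1554.2 kJ/kg = 1.7578e+06 kJ/h
|Q| = 488.27 kW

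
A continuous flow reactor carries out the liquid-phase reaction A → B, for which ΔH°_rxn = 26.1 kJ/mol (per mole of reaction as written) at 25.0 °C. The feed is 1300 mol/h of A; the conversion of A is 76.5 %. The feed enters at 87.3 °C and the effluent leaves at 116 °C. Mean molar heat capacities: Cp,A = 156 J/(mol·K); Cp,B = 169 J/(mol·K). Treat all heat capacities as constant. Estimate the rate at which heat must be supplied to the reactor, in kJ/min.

Extent of reaction ξ = 0.765 × 1300 = 994.5 mol/h
Reaction term: ξ·ΔH°_rxn = 994.5 × 26.1 = 25956 kJ/h
Sensible, feed 87.3→25 °C: -12634 kJ/h
Outlet flows (mol/h): A 305.5, B 994.5
Sensible, products 25→116 °C: 19631 kJ/h
Q = ΔH = 32953 kJ/h = 9.1537 kW
Heat supplied = 549.22 kJ/min

Q_in = 549 kJ/min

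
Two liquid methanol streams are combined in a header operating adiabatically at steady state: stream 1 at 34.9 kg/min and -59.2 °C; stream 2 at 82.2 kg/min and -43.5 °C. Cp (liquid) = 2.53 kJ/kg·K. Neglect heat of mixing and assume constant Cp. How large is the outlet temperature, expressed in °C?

Energy balance with Q = 0: Σ ṁᵢCp,ᵢ(T_out − Tᵢ) = 0
T_out = Σ ṁᵢCp,ᵢTᵢ / Σ ṁᵢCp,ᵢ
      = -14274 / 296.26 = -48.179 °C

T_out = -48.2 °C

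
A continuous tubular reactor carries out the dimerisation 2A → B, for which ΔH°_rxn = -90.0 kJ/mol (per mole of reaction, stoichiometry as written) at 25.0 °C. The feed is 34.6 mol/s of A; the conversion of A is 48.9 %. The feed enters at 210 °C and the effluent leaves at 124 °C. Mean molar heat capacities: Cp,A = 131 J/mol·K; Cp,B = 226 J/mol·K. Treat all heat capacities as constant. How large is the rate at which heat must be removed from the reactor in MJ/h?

Extent of reaction ξ = 0.489 × 34.6 / 2 = 8.4597 mol/s
Reaction term: ξ·ΔH°_rxn = 8.4597 × -90.0 = -761.37 kJ/s
Sensible, feed 210→25 °C: -838.53 kJ/s
Outlet flows (mol/s): A 17.681, B 8.4597
Sensible, products 25→124 °C: 418.58 kJ/s
Q = ΔH = -1181.3 kJ/s = -1181.3 kW
Heat removed = 4252.8 MJ/h

Q_out = 4250 MJ/h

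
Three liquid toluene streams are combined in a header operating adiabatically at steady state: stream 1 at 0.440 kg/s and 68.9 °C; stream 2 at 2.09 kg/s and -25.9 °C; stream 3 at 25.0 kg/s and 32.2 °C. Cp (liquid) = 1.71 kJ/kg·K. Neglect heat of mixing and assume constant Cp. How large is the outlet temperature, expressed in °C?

T_out = 28.4 °C

Adiabatic, steady state ⇒ Σ ṁᵢCp,ᵢ(T_out − Tᵢ) = 0
Σ ṁᵢCp,ᵢTᵢ = 0.440×1.71×68.9 + 2.09×1.71×-25.9 + 25.0×1.71×32.2 = 1335.8
Σ ṁᵢCp,ᵢ = 0.440×1.71 + 2.09×1.71 + 25.0×1.71 = 47.076
T_out = 1335.8 / 47.076 = 28.376 °C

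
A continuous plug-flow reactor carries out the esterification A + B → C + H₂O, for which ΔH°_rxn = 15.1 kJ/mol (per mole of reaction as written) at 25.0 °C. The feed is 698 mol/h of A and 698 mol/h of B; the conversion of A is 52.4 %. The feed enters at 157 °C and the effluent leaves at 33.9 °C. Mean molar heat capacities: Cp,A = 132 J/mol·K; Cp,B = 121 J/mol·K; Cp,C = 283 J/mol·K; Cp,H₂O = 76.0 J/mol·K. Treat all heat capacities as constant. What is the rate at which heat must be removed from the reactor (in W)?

Q_out = 4410 W

Extent of reaction ξ = 0.524 × 698 = 365.75 mol/h
Reaction term: ξ·ΔH°_rxn = 365.75 × 15.1 = 5522.9 kJ/h
Sensible, feed 157→25 °C: -23310 kJ/h
Outlet flows (mol/h): A 332.25, B 332.25, C 365.75, H₂O 365.75
Sensible, products 25→33.9 °C: 1916.7 kJ/h
Q = ΔH = -15871 kJ/h = -4.4086 kW
Heat removed = 4408.6 W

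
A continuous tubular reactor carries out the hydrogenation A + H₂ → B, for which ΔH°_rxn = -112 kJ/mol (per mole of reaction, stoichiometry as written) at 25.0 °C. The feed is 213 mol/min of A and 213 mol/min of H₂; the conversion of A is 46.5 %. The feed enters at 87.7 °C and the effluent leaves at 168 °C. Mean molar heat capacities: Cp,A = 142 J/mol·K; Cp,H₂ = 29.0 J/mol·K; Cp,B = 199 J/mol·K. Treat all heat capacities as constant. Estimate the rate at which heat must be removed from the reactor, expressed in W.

Extent of reaction ξ = 0.465 × 213 = 99.045 mol/min
Reaction term: ξ·ΔH°_rxn = 99.045 × -112 = -11093 kJ/min
Sensible, feed 87.7→25 °C: -2283.7 kJ/min
Outlet flows (mol/min): A 113.95, H₂ 113.95, B 99.045
Sensible, products 25→168 °C: 5605.1 kJ/min
Q = ΔH = -7771.7 kJ/min = -129.53 kW
Heat removed = 129530 W

Q_out = 130000 W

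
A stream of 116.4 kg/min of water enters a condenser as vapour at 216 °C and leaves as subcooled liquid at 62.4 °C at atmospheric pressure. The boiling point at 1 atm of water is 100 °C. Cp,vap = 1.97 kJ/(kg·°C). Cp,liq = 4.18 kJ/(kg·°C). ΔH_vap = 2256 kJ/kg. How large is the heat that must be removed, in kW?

Q_c = 5120 kW

vapour 216→100 °C: -228.52 kJ/kg
condensation at 100 °C: -2256 kJ/kg
liquid 100→62.4 °C: -157.17 kJ/kg
Δh = -228.52 + -2256 + -157.17 = -2641.7 kJ/kg
Q = ṁ·Δh = 116.4 kg/min × -2641.7 kJ/kg = -307490 kJ/min
|Q| = 5124.9 kW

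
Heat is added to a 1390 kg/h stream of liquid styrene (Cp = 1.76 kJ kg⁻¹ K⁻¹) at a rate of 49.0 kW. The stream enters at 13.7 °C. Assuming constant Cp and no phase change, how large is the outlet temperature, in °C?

T_out = 85.8 °C

Q = 49.0 kW = 176400 kJ/h
ΔT = Q/(ṁ·Cp) = 176400/(1390×1.76) = 72.106 K
T_out = 13.7 + 72.106 = 85.806 °C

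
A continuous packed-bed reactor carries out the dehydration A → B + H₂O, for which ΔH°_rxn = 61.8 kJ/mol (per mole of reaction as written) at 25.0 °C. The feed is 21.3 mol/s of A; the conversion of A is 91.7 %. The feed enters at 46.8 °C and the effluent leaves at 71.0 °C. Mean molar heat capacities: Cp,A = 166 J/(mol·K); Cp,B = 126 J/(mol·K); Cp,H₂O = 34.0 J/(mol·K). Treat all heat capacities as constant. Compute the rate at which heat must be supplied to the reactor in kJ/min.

Extent of reaction ξ = 0.917 × 21.3 = 19.532 mol/s
Reaction term: ξ·ΔH°_rxn = 19.532 × 61.8 = 1207.1 kJ/s
Sensible, feed 46.8→25 °C: -77.08 kJ/s
Outlet flows (mol/s): A 1.7679, B 19.532, H₂O 19.532
Sensible, products 25→71.0 °C: 157.26 kJ/s
Q = ΔH = 1287.3 kJ/s = 1287.3 kW
Heat supplied = 77236 kJ/min

Q_in = 77200 kJ/min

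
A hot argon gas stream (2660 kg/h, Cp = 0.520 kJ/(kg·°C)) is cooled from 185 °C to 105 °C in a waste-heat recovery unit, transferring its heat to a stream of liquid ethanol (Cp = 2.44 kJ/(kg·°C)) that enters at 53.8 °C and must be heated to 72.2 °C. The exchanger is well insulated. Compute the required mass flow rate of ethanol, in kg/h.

ṁ_c = 2460 kg/h

Heat released by hot stream: Q = 2660 × 0.520 × (185 − 105) = 110660 kJ/h
Energy balance on cold side (adiabatic exchanger): Q = ṁ_c·Cp_c·(T_c,out − T_c,in)
ṁ_c = 110660 / [2.44 × (72.2 − 53.8)] = 2464.7 kg/h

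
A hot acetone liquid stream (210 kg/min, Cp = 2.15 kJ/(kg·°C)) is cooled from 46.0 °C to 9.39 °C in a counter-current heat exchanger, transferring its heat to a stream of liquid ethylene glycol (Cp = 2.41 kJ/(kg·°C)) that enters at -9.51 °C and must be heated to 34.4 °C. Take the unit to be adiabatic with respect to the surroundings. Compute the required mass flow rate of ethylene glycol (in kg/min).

Heat released by hot stream: Q = 210 × 2.15 × (46.0 − 9.39) = 16529 kJ/min
Energy balance on cold side (adiabatic exchanger): Q = ṁ_c·Cp_c·(T_c,out − T_c,in)
ṁ_c = 16529 / [2.41 × (34.4 − -9.51)] = 156.2 kg/min

ṁ_c = 156 kg/min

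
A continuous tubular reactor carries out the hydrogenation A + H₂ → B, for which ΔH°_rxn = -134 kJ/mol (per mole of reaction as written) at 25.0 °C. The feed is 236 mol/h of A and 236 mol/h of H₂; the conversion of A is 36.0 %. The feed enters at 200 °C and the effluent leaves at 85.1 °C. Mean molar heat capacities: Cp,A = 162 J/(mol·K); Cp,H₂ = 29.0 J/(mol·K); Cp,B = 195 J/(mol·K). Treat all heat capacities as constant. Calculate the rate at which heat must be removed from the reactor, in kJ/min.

Extent of reaction ξ = 0.360 × 236 = 84.96 mol/h
Reaction term: ξ·ΔH°_rxn = 84.96 × -134 = -11385 kJ/h
Sensible, feed 200→25 °C: -7888.3 kJ/h
Outlet flows (mol/h): A 151.04, H₂ 151.04, B 84.96
Sensible, products 25→85.1 °C: 2729.5 kJ/h
Q = ΔH = -16543 kJ/h = -4.5954 kW
Heat removed = 275.72 kJ/min

Q_out = 276 kJ/min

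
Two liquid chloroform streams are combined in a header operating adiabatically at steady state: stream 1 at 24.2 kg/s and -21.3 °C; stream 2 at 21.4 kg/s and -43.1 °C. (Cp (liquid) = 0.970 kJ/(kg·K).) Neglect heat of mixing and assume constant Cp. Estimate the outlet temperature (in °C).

No heat crosses the boundary, so H_out = H_in.
T_out = Σ ṁᵢCp,ᵢTᵢ / Σ ṁᵢCp,ᵢ
      = -1394.7 / 44.232 = -31.531 °C

T_out = -31.5 °C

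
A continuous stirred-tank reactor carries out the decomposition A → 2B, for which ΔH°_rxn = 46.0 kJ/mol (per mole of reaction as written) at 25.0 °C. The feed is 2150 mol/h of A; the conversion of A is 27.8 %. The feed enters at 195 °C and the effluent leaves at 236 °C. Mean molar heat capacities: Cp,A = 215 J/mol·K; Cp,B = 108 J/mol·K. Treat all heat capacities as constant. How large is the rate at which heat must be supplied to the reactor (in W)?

Q_in = 12900 W

Extent of reaction ξ = 0.278 × 2150 = 597.7 mol/h
Reaction term: ξ·ΔH°_rxn = 597.7 × 46.0 = 27494 kJ/h
Sensible, feed 195→25 °C: -78582 kJ/h
Outlet flows (mol/h): A 1552.3, B 1195.4
Sensible, products 25→236 °C: 97661 kJ/h
Q = ΔH = 46573 kJ/h = 12.937 kW
Heat supplied = 12937 W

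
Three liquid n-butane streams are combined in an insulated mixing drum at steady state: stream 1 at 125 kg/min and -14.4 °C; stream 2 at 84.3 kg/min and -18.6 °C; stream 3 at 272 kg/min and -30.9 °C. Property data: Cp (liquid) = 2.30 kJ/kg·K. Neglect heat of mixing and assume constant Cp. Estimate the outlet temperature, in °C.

No heat crosses the boundary, so H_out = H_in.
Σ ṁᵢCp,ᵢTᵢ = 125×2.30×-14.4 + 84.3×2.30×-18.6 + 272×2.30×-30.9 = -27077
Σ ṁᵢCp,ᵢ = 125×2.30 + 84.3×2.30 + 272×2.30 = 1107
T_out = -27077 / 1107 = -24.46 °C

T_out = -24.5 °C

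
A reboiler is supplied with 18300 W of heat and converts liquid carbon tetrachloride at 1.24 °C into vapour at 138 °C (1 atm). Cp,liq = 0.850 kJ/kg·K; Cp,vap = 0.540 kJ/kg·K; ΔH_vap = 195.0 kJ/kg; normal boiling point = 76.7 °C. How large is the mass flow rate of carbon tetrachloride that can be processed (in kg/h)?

Δh = 0.850×(76.7−1.24) + 195.0 + 0.540×(138−76.7) = 292.24 kJ/kg
Q = 18300 W = 18.3 kJ/s = 65880 kJ/h
ṁ = Q/Δh = 65880 / 292.24 = 225.43 kg/h

ṁ = 225 kg/h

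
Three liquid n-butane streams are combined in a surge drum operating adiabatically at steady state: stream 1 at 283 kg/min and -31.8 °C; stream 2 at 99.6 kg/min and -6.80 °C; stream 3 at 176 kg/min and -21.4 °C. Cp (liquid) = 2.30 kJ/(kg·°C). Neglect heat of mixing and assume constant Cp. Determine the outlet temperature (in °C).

No heat crosses the boundary, so H_out = H_in.
T_out = Σ ṁᵢCp,ᵢTᵢ / Σ ṁᵢCp,ᵢ
      = -30919 / 1284.8 = -24.066 °C

T_out = -24.1 °C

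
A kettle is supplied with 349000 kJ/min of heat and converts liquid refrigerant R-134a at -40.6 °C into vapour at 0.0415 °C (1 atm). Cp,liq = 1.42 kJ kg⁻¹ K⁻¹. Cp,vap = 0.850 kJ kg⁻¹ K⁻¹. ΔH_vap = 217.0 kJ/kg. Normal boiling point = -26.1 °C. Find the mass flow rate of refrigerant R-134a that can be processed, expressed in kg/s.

Δh = 1.42×(-26.1−-40.6) + 217.0 + 0.850×(0.0415−-26.1) = 259.81 kJ/kg
Q = 349000 kJ/min = 5816.7 kJ/s = 5816.7 kJ/s
ṁ = Q/Δh = 5816.7 / 259.81 = 22.388 kg/s

ṁ = 22.4 kg/s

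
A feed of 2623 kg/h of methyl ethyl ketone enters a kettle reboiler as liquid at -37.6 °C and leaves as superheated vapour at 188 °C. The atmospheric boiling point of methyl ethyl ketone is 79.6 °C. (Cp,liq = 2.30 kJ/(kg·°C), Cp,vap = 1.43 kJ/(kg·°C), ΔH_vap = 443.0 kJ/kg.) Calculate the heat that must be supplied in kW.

liquid -37.6→79.6 °C: 269.56 kJ/kg
vaporisation at 79.6 °C: 443 kJ/kg
vapour 79.6→188 °C: 155.01 kJ/kg
Δh = 269.56 + 443 + 155.01 = 867.57 kJ/kg
Q = ṁ·Δh = 2623 kg/h × 867.57 kJ/kg = 2.2756e+06 kJ/h
|Q| = 632.12 kW

Q = 632 kW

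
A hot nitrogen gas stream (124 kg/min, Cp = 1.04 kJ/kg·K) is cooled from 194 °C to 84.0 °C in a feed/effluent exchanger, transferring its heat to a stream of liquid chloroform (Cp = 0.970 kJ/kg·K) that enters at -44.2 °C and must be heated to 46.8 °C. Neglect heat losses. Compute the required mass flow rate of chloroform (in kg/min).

ṁ_c = 161 kg/min

Heat released by hot stream: Q = 124 × 1.04 × (194 − 84.0) = 14186 kJ/min
Energy balance on cold side (adiabatic exchanger): Q = ṁ_c·Cp_c·(T_c,out − T_c,in)
ṁ_c = 14186 / [0.970 × (46.8 − -44.2)] = 160.71 kg/min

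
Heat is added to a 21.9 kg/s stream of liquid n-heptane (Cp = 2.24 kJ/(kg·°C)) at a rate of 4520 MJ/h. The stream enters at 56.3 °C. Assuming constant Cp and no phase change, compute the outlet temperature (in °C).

Q = 4520 MJ/h = 1255.6 kJ/s
ΔT = Q/(ṁ·Cp) = 1255.6/(21.9×2.24) = 25.594 K
T_out = 56.3 + 25.594 = 81.894 °C

T_out = 81.9 °C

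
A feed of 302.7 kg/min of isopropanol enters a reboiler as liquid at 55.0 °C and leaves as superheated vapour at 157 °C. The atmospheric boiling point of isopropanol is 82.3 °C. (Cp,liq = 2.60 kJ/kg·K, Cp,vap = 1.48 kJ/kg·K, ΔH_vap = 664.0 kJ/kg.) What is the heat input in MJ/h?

Q = 15400 MJ/h

liquid 55.0→82.3 °C: 70.98 kJ/kg
vaporisation at 82.3 °C: 664 kJ/kg
vapour 82.3→157 °C: 110.56 kJ/kg
Δh = 70.98 + 664 + 110.56 = 845.54 kJ/kg
Q = ṁ·Δh = 302.7 kg/min × 845.54 kJ/kg = 255940 kJ/min
|Q| = 4265.7 kW = 15357 MJ/h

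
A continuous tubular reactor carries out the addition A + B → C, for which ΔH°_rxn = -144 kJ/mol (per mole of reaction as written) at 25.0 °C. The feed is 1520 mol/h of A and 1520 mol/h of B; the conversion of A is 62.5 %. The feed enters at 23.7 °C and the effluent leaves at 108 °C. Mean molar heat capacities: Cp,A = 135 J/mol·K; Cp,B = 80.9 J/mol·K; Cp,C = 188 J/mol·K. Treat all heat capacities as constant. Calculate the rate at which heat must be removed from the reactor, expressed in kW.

Q_out = 30.9 kW

Extent of reaction ξ = 0.625 × 1520 = 950 mol/h
Reaction term: ξ·ΔH°_rxn = 950 × -144 = -136800 kJ/h
Sensible, feed 23.7→25 °C: 426.62 kJ/h
Outlet flows (mol/h): A 570, B 570, C 950
Sensible, products 25→108 °C: 25038 kJ/h
Q = ΔH = -111340 kJ/h = -30.926 kW
Heat removed = 30.926 kW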